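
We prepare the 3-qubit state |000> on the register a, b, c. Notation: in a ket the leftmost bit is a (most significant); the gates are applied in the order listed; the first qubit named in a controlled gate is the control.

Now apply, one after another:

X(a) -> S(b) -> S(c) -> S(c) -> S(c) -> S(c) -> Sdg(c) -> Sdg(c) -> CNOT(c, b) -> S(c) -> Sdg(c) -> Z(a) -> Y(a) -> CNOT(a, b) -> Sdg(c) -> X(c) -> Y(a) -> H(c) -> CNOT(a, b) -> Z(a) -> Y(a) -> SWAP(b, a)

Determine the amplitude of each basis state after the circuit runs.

The final amplitudes are -sqrt(2)*I/2 on |100>, sqrt(2)*I/2 on |101>, and 0 on every other basis state.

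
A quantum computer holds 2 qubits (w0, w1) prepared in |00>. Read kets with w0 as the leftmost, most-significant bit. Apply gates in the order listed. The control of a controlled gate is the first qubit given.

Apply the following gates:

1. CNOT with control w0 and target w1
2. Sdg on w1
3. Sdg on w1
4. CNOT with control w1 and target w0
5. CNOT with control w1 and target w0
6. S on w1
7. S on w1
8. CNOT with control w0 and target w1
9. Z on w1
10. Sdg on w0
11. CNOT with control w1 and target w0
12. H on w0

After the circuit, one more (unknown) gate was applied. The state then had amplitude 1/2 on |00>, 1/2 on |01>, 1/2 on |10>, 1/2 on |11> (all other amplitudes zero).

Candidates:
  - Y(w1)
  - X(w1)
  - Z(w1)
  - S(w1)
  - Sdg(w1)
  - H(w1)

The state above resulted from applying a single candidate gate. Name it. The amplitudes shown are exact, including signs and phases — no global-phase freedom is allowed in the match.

The applied gate was H(w1). Key observation: gates 1-8 undo each other exactly, leaving only the rest of the circuit to track.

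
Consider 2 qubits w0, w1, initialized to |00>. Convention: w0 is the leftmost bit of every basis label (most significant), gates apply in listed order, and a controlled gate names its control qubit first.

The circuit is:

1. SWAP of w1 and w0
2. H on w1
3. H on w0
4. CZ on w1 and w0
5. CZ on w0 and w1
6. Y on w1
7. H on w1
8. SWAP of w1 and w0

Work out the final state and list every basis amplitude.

The resulting statevector has amplitude 0 on |00>, 0 on |01>, -sqrt(2)*I/2 on |10>, -sqrt(2)*I/2 on |11>.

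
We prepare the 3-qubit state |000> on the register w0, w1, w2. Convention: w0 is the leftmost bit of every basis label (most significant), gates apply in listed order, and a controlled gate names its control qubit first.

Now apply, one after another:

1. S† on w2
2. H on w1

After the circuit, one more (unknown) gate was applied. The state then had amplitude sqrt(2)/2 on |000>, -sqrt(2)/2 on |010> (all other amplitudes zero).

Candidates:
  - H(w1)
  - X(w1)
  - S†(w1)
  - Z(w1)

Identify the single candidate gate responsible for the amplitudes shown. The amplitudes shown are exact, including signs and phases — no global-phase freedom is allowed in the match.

The unique candidate consistent with the amplitudes is Z(w1).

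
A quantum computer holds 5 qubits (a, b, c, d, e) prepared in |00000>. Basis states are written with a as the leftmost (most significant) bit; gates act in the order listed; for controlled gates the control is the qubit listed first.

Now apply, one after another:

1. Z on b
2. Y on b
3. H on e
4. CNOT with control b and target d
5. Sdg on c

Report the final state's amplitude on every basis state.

After the circuit, the state carries amplitude sqrt(2)*I/2 on |01010>, sqrt(2)*I/2 on |01011>, and 0 on every other basis state.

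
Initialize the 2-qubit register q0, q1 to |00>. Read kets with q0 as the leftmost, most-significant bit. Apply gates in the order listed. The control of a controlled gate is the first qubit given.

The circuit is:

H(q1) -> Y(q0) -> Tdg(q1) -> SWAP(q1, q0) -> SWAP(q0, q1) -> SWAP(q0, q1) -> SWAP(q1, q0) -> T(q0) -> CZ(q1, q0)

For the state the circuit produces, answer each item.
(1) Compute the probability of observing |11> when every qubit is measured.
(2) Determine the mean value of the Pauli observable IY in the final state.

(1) A full measurement returns |11> with probability 1/2. Key observation: gates 4-7 undo each other exactly, leaving only the rest of the circuit to track.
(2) In the final state, IY has expectation sqrt(2)/2.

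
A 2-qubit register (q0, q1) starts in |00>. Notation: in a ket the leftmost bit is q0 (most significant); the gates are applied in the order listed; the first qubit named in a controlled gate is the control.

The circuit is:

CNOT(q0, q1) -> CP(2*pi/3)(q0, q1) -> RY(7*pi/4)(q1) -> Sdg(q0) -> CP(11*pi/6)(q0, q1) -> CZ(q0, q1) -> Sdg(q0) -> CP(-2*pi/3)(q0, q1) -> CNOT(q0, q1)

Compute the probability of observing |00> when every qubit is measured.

A full measurement returns |00> with probability sqrt(2)/4 + 1/2.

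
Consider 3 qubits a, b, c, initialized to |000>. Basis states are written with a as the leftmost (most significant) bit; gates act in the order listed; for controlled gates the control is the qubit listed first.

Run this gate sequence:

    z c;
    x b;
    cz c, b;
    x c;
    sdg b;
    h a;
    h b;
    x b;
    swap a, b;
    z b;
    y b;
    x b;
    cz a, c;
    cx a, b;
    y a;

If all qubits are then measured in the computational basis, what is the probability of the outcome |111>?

A full measurement returns |111> with probability 1/4.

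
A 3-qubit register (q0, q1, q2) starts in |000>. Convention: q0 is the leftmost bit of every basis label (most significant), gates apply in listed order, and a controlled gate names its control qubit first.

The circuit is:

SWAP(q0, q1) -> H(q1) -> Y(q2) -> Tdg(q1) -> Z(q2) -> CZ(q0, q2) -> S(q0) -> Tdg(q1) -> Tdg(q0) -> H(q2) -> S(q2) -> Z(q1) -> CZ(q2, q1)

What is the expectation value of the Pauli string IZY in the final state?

In the final state, IZY has expectation -1.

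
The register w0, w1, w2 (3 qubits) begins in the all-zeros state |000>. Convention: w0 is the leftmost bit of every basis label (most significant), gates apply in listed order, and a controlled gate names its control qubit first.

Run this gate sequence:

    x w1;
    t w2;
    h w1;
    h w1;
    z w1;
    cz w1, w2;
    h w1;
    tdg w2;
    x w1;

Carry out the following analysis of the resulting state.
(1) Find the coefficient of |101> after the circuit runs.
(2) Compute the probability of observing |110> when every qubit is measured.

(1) |101> carries amplitude 0 in the final state.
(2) The probability of measuring |110> is 0.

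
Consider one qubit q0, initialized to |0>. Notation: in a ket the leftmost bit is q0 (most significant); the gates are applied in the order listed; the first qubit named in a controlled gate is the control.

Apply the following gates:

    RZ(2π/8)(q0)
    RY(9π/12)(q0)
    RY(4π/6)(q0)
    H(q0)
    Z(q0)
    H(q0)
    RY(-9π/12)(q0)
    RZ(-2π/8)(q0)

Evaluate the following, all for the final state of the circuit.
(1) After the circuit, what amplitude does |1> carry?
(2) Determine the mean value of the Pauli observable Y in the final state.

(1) The final state's coefficient on |1> equals (sqrt(2) + sqrt(6))*exp(3*I*pi/4)/4.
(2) In the final state, Y has expectation -sqrt(2)/4.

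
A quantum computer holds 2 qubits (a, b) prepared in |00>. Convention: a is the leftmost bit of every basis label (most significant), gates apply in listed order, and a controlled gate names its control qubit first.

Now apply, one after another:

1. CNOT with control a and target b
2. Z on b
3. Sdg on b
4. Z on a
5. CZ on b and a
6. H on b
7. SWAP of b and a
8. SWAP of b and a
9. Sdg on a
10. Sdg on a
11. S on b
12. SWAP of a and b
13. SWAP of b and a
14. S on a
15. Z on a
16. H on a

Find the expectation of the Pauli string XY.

In the final state, XY has expectation 1.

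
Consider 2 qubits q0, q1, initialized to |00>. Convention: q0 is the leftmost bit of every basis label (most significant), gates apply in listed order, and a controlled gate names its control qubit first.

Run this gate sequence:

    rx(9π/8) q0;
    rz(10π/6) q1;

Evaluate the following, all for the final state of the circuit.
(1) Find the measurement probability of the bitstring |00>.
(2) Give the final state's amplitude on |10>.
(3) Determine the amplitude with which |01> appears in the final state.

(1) Outcome |00> occurs with probability cos(7*pi/16)**2.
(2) The amplitude on |10> is exp(2*I*pi/3)*cos(pi/16).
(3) |01> carries amplitude 0 in the final state.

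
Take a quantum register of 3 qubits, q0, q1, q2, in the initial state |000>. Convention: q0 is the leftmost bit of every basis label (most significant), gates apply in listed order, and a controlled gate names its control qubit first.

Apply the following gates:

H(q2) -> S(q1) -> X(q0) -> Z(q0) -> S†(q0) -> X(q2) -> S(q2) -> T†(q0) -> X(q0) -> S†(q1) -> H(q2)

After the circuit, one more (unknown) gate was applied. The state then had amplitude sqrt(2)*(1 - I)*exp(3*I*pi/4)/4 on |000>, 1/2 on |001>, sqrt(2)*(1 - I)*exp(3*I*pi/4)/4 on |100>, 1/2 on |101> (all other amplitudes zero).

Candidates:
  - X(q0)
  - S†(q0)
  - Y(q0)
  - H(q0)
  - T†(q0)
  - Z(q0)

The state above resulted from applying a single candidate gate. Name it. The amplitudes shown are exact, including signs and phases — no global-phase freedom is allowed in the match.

The applied gate was H(q0).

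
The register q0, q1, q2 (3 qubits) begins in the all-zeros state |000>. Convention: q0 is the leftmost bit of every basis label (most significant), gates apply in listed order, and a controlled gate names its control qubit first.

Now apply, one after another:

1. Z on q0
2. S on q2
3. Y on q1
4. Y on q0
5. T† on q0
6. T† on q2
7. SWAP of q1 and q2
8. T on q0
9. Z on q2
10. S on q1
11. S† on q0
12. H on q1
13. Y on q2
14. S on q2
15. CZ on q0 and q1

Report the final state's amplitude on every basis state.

The resulting statevector has amplitude -sqrt(2)/2 on |100>, sqrt(2)/2 on |110>, and 0 on every other basis state.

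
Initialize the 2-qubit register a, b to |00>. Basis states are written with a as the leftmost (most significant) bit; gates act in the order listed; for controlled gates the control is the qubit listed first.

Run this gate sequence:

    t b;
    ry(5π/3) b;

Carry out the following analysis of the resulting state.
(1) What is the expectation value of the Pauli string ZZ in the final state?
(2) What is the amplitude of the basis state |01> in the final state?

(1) In the final state, ZZ has expectation 1/2.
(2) The final state's coefficient on |01> equals 1/2.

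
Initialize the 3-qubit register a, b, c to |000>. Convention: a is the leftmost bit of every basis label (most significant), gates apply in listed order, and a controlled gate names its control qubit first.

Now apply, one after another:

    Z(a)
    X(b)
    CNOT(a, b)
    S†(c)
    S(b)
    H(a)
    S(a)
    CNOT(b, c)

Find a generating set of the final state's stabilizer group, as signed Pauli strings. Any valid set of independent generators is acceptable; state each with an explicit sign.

The stabilizer group can be generated by +YII, -IZI, -IIZ, among other valid generating sets.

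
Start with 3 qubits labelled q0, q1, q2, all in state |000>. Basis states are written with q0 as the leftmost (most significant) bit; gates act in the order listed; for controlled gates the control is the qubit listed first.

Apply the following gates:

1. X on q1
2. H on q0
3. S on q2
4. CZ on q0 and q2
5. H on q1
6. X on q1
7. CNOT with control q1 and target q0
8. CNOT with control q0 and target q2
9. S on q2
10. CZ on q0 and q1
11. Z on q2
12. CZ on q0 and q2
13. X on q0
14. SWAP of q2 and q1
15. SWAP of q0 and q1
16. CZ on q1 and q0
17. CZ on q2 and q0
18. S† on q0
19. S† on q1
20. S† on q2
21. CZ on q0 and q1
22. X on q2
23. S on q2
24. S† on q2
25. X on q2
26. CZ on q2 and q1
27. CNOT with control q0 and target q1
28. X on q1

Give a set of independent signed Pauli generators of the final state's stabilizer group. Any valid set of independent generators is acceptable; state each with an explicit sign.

One valid set of independent stabilizer generators is +YIZ, -ZIY, +IZI (any independent generating set of the same group is equally correct). Key observation: steps 22-25 multiply out to the identity, so the circuit reduces to the remaining gates.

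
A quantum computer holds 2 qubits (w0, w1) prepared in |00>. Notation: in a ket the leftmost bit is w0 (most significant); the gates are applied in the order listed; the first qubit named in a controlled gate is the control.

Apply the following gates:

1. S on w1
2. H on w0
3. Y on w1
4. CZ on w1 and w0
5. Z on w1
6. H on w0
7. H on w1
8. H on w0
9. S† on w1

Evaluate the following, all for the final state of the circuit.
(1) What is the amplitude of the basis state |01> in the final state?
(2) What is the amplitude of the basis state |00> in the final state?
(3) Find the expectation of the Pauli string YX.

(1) The final state's coefficient on |01> equals 1/2.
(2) The final state's coefficient on |00> equals -I/2.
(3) In the final state, YX has expectation 0.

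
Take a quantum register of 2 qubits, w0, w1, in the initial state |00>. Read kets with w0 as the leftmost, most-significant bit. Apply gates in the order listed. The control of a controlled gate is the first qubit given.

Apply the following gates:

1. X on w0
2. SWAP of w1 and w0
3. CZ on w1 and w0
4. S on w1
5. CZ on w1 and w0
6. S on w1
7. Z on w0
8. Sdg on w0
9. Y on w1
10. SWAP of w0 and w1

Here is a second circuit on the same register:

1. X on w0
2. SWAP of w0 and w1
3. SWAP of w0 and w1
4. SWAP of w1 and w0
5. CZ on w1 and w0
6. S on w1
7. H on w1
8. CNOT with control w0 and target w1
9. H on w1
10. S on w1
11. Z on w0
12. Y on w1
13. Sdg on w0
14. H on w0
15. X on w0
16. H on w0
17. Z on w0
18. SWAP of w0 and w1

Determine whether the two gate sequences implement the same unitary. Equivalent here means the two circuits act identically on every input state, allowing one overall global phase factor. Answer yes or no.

Yes: on every input state the two circuits agree up to one overall phase factor.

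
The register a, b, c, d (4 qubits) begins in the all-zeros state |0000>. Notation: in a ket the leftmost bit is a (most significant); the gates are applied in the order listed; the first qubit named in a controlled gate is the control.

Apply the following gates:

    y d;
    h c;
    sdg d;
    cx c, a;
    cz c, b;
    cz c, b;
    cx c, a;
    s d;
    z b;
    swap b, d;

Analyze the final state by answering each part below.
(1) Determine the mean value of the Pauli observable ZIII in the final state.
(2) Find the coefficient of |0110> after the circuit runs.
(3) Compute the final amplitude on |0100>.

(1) The expectation value of ZIII is 1. Key observation: the block from step 3 through step 8 cancels to the identity and can be dropped.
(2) The amplitude on |0110> is sqrt(2)*I/2.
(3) The final state's coefficient on |0100> equals sqrt(2)*I/2.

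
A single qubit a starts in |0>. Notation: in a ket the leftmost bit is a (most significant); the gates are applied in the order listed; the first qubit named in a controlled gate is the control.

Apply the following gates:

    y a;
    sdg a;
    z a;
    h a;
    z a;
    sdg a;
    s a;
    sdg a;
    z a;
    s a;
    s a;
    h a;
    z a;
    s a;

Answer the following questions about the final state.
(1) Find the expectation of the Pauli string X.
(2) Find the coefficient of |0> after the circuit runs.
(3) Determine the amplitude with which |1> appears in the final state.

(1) The expectation value of X is 1.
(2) |0> carries amplitude -1/2 + I/2 in the final state.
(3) |1> carries amplitude -1/2 + I/2 in the final state.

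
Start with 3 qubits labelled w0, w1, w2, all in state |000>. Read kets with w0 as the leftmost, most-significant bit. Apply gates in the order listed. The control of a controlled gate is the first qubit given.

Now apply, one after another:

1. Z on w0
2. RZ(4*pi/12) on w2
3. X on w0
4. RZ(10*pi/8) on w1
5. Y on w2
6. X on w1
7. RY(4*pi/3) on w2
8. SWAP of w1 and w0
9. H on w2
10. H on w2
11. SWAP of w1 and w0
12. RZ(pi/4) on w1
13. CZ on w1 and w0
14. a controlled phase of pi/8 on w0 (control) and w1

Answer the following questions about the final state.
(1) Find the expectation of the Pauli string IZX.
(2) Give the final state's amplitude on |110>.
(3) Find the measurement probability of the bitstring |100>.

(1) The observable IZX averages to -sqrt(3)/2. Key observation: steps 8-11 multiply out to the identity, so the circuit reduces to the remaining gates.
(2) The final state's coefficient on |110> equals -sqrt(3)*exp(23*I*pi/24)/2.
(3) A full measurement returns |100> with probability 0.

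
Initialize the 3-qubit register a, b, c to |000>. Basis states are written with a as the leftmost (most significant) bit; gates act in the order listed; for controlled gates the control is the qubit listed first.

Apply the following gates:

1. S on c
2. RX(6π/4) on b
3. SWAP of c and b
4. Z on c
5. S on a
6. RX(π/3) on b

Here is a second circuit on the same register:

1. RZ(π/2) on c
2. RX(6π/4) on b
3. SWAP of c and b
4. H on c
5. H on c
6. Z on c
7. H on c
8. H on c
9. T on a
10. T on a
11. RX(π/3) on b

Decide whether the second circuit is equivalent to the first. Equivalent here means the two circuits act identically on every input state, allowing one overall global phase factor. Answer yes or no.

Yes: on every input state the two circuits agree up to one overall phase factor.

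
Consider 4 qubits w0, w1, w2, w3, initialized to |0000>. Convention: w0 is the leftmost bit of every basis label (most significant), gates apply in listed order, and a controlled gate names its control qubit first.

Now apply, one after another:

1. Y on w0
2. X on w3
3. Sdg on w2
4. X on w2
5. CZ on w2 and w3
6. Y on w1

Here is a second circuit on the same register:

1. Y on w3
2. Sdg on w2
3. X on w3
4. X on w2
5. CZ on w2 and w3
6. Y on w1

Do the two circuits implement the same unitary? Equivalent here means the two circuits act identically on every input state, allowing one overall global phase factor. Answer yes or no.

No: there is an input state on which the two circuits produce genuinely different outputs (not merely differing by a phase).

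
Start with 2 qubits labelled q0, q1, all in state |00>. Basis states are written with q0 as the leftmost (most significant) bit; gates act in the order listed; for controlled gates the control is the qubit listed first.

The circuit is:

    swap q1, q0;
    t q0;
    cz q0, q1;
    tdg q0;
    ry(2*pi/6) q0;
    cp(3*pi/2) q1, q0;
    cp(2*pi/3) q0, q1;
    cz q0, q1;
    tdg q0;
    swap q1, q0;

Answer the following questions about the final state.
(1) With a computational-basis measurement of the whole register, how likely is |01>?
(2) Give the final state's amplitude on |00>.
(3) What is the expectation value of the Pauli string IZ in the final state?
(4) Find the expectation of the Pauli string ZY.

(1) Outcome |01> occurs with probability 1/4.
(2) |00> carries amplitude sqrt(3)/2 in the final state.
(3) The observable IZ averages to 1/2.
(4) In the final state, ZY has expectation -sqrt(6)/4.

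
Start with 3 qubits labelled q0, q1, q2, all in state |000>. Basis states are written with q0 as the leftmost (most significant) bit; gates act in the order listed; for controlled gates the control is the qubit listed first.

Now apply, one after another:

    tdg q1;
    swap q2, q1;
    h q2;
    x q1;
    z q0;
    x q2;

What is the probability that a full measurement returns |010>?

The probability of measuring |010> is 1/2.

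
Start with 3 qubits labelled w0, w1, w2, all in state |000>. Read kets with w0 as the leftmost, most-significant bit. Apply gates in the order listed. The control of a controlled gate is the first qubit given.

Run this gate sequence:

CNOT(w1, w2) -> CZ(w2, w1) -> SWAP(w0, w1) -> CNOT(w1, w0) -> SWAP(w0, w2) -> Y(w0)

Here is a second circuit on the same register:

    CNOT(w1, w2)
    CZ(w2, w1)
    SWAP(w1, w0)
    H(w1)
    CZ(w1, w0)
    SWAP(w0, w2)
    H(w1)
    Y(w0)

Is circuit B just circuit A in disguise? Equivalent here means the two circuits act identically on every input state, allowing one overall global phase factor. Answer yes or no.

No: there is an input state on which the two circuits produce genuinely different outputs (not merely differing by a phase).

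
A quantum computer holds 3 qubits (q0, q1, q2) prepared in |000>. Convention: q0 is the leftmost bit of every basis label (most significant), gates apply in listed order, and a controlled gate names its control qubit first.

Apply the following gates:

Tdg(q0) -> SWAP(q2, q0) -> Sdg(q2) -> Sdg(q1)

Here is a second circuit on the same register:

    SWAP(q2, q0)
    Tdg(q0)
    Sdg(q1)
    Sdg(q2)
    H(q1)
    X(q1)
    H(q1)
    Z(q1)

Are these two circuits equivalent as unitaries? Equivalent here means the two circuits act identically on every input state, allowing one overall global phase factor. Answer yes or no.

No — the two circuits implement different unitaries, even allowing a global phase.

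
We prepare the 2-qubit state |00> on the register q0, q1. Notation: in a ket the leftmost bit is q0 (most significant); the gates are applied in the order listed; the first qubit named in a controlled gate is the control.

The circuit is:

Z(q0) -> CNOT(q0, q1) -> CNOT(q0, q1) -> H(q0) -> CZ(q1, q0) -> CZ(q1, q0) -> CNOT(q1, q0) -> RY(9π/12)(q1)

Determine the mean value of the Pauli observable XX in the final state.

The observable XX averages to sqrt(2)/2. Key observation: steps 5-6 multiply out to the identity, so the circuit reduces to the remaining gates.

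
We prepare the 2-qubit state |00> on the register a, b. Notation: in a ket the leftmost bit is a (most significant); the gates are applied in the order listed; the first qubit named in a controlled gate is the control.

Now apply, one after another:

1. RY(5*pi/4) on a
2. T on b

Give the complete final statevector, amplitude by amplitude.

After the circuit, the state carries amplitude -sqrt(2 - sqrt(2))/2 on |00>, 0 on |01>, sqrt(sqrt(2) + 2)/2 on |10>, 0 on |11>.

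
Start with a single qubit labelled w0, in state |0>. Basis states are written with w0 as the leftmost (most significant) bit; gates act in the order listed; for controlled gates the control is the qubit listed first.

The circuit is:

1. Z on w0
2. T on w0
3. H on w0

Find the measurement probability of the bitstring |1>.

Outcome |1> occurs with probability 1/2.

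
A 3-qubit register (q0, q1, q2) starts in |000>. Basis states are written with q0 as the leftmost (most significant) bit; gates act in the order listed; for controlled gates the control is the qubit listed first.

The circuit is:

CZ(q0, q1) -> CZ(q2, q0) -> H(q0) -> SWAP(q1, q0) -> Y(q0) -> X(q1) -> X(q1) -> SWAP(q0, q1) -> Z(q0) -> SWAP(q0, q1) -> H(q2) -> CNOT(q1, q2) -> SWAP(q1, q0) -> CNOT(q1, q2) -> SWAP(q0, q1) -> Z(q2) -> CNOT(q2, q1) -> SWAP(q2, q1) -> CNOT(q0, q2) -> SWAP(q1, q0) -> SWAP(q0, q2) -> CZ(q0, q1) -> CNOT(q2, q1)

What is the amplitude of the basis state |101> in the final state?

The final state's coefficient on |101> equals -I/2.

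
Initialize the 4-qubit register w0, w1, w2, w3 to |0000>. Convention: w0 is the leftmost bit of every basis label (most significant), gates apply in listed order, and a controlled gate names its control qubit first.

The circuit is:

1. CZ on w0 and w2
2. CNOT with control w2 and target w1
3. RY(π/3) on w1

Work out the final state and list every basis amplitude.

The resulting statevector has amplitude sqrt(3)/2 on |0000>, 1/2 on |0100>, and 0 on every other basis state.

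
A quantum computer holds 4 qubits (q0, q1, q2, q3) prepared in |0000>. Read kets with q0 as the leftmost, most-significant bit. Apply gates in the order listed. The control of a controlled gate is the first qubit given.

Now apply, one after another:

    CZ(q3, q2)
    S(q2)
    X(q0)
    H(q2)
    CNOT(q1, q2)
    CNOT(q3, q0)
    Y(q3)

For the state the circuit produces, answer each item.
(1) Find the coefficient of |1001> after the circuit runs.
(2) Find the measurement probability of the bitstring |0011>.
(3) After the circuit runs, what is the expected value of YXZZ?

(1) The final state's coefficient on |1001> equals sqrt(2)*I/2.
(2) A full measurement returns |0011> with probability 0.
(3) The observable YXZZ averages to 0.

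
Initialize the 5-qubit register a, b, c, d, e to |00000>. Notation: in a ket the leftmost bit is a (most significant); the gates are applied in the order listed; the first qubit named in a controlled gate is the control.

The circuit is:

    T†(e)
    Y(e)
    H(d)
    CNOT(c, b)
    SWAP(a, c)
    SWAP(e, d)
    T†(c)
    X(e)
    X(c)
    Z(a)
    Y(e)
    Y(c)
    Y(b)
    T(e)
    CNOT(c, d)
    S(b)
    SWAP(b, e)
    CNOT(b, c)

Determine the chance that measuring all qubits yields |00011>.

Outcome |00011> occurs with probability 1/2.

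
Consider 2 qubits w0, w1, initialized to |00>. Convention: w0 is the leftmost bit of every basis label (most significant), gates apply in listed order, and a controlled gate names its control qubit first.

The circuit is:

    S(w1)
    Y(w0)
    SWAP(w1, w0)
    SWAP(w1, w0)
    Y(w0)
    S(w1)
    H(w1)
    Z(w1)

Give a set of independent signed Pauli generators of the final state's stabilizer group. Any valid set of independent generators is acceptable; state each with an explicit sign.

The final state is stabilized by the group generated by -IX, +ZI; other independent generating sets are equally valid. Key observation: gates 2-5 undo each other exactly, leaving only the rest of the circuit to track.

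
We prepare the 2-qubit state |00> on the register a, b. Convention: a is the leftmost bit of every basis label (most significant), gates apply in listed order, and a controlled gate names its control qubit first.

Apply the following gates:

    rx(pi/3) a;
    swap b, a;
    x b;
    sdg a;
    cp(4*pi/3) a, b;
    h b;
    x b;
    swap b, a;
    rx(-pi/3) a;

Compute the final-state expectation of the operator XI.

In the final state, XI has expectation -1/2.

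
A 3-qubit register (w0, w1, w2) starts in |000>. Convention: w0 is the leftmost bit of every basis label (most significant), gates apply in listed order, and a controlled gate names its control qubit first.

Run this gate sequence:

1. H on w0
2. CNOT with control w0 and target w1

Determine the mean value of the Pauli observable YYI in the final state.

The observable YYI averages to -1.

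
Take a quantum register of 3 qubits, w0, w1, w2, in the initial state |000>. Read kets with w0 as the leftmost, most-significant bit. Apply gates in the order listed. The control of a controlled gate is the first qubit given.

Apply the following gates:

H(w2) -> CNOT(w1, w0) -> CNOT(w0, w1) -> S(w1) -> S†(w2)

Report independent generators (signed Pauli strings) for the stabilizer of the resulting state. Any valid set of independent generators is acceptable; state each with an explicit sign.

The final state is stabilized by the group generated by -IIY, +ZII, +IZI; other independent generating sets are equally valid.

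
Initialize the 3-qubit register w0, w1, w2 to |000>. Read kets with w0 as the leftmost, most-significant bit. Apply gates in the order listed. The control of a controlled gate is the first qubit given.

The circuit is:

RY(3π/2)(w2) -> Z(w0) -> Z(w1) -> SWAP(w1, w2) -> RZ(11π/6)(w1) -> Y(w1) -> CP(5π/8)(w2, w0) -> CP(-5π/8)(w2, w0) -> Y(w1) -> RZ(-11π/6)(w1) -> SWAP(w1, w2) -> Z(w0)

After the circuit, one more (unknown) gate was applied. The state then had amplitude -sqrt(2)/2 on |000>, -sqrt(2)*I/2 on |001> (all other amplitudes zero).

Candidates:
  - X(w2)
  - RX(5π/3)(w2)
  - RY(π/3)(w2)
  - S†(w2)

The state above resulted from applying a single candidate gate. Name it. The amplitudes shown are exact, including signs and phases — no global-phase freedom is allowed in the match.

The unique candidate consistent with the amplitudes is S†(w2). Key observation: the block from step 4 through step 11 cancels to the identity and can be dropped.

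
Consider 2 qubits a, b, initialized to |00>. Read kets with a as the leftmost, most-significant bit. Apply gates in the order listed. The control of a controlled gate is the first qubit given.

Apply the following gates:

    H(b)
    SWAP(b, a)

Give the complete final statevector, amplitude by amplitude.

The resulting statevector has amplitude sqrt(2)/2 on |00>, 0 on |01>, sqrt(2)/2 on |10>, 0 on |11>.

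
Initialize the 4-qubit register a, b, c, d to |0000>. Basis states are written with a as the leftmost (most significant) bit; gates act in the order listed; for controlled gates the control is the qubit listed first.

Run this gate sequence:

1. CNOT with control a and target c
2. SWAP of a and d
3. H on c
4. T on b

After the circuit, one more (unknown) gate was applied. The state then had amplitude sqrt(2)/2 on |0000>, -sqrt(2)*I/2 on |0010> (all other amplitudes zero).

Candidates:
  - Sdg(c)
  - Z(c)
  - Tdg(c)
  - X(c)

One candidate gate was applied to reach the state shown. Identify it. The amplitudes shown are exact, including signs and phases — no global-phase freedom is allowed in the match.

The unique candidate consistent with the amplitudes is Sdg(c).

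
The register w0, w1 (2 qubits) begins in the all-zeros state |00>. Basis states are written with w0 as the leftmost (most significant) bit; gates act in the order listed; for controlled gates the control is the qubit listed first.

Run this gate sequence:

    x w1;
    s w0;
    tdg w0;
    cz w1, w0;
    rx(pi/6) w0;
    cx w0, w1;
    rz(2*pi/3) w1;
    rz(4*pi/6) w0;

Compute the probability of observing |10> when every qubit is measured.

The probability of measuring |10> is 1/2 - sqrt(3)/4.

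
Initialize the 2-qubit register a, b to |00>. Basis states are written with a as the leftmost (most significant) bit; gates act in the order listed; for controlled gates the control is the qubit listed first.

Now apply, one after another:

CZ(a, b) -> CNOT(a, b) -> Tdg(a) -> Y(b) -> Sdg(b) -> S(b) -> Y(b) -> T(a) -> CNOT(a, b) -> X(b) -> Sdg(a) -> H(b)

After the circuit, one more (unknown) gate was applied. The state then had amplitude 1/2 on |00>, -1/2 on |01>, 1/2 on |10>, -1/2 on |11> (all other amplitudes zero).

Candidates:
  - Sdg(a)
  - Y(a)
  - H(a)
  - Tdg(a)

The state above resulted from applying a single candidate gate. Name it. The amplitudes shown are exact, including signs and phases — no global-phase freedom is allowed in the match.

The applied gate was H(a). Key observation: gates 2-9 undo each other exactly, leaving only the rest of the circuit to track.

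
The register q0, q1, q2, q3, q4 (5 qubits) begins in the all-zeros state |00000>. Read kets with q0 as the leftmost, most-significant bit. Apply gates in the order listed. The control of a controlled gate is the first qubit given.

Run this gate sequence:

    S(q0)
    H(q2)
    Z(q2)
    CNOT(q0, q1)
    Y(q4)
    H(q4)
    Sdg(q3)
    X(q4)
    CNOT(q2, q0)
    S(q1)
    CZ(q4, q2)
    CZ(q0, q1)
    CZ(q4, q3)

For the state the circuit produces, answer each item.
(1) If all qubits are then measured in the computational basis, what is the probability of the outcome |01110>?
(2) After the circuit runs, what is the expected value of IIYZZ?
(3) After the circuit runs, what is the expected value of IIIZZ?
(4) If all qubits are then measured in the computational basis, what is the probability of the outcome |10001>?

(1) Outcome |01110> occurs with probability 0.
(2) The observable IIYZZ averages to 0.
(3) The observable IIIZZ averages to 0.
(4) The probability of measuring |10001> is 0.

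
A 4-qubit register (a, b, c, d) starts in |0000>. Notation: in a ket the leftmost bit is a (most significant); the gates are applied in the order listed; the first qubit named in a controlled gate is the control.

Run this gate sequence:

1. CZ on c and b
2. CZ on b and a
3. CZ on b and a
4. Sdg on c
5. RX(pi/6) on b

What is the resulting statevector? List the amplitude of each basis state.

After the circuit, the state carries amplitude sqrt(2)/4 + sqrt(6)/4 on |0000>, I*(-sqrt(6) + sqrt(2))/4 on |0100>, and 0 on every other basis state. Key observation: gates 2-3 undo each other exactly, leaving only the rest of the circuit to track.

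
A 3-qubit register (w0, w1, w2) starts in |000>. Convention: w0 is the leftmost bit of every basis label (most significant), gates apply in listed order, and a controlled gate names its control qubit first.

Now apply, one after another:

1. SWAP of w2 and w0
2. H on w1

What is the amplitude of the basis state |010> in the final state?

The final state's coefficient on |010> equals sqrt(2)/2.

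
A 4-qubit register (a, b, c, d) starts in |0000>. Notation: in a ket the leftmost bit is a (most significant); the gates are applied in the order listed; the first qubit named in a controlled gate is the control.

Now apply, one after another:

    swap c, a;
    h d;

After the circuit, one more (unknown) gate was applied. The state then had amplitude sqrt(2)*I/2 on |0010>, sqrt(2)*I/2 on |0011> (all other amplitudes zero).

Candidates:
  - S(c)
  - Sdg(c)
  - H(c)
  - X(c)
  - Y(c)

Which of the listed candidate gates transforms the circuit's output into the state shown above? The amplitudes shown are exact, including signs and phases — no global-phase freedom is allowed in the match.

It was Y(c) that produced the state shown.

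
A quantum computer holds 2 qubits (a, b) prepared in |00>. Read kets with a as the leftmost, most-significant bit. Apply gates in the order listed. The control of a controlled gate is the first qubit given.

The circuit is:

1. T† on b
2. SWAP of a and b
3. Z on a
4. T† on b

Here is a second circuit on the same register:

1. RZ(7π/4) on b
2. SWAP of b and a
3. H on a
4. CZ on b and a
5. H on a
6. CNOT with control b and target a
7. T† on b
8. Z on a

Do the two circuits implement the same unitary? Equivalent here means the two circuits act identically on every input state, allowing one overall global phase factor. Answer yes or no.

Yes, they are equivalent — the unitaries differ by at most a global phase.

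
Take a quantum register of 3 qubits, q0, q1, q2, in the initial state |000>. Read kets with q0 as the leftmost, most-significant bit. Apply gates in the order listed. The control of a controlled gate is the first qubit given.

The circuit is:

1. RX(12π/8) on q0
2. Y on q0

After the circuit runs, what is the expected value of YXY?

In the final state, YXY has expectation 0.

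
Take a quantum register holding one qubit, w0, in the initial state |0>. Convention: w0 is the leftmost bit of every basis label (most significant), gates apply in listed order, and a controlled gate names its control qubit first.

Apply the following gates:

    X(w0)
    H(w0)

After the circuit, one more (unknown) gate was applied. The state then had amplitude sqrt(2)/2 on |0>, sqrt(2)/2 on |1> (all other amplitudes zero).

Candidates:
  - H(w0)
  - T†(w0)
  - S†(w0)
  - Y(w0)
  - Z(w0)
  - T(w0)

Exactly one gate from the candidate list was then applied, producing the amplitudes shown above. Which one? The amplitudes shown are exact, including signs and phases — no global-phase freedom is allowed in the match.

The unique candidate consistent with the amplitudes is Z(w0).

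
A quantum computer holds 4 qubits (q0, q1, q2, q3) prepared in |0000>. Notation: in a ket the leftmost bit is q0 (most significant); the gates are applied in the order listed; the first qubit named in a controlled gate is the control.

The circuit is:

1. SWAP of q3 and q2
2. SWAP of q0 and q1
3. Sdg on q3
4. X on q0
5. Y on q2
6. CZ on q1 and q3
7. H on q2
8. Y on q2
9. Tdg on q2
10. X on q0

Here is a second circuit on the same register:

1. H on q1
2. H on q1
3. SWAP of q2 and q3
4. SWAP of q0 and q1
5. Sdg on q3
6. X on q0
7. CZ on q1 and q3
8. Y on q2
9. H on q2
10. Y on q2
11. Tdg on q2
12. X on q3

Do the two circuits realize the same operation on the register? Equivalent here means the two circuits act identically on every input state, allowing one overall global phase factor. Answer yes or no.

No, they are not equivalent — no single phase factor reconciles the two unitaries.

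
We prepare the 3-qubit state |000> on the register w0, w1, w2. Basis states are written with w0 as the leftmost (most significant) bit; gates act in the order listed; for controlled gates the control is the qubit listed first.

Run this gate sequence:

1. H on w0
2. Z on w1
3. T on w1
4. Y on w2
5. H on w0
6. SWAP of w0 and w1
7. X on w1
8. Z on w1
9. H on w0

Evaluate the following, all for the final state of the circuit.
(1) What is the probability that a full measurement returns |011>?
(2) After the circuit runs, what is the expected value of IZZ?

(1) A full measurement returns |011> with probability 1/2.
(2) The expectation value of IZZ is 1.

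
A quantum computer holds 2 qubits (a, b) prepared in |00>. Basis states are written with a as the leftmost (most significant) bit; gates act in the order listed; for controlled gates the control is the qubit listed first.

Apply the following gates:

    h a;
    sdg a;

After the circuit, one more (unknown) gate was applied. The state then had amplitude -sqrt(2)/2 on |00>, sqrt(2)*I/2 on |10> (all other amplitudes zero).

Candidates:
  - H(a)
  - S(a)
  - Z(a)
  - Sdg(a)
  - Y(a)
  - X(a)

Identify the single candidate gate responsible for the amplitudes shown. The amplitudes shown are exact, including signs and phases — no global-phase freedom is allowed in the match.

It was Y(a) that produced the state shown.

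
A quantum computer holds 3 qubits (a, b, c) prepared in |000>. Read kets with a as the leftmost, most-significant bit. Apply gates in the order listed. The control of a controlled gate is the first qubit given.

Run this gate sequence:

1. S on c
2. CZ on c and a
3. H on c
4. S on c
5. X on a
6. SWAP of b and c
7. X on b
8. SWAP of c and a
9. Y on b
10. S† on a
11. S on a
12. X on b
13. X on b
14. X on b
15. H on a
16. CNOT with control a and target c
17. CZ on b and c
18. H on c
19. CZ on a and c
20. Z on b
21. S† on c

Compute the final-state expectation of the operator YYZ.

The observable YYZ averages to 0.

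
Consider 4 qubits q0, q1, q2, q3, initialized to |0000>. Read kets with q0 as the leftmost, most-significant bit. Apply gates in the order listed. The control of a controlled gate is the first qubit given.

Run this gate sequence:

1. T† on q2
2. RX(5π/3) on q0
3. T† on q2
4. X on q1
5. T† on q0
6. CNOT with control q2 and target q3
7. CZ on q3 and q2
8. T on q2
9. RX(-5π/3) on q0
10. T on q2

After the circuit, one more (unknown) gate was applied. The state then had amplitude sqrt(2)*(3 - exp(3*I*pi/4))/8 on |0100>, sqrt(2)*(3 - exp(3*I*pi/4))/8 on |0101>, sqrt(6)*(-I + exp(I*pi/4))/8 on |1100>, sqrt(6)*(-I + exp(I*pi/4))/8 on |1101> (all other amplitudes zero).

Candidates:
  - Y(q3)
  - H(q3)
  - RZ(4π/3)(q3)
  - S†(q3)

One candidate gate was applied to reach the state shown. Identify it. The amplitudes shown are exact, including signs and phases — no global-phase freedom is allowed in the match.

The unique candidate consistent with the amplitudes is H(q3).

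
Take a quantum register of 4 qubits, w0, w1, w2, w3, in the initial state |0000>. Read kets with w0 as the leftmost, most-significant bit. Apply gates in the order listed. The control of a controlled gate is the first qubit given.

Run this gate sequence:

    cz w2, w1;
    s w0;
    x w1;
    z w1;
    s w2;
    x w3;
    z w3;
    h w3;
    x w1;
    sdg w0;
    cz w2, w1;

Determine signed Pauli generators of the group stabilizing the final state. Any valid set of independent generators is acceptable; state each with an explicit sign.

The stabilizer group can be generated by -IIIX, +ZIII, +IZII, +IIZI, among other valid generating sets.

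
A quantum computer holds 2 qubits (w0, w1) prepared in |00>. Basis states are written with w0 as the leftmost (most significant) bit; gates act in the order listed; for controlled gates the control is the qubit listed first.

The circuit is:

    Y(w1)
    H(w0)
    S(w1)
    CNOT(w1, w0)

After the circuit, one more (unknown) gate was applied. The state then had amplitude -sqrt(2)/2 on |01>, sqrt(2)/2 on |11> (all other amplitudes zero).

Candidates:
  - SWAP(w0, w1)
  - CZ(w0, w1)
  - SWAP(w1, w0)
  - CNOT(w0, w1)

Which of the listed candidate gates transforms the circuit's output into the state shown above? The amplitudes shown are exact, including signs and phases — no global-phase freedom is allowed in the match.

The unique candidate consistent with the amplitudes is CZ(w0, w1).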